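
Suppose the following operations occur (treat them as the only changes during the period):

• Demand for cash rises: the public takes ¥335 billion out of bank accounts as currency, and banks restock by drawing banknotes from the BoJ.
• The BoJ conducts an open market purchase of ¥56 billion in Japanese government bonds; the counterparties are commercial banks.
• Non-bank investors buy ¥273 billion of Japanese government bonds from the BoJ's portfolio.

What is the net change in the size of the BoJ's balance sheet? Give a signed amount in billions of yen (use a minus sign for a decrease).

-¥217 billion

Currency withdrawal ¥335 billion: only the composition of liabilities changes → 0.
OMO purchase (from banks) ¥56 billion: a BoJ asset is acquired → +¥56B.
Asset sale (to non-banks) ¥273 billion: a BoJ asset is shed → −¥273B.
Net: 0 + 56 − 273 = -¥217 billion.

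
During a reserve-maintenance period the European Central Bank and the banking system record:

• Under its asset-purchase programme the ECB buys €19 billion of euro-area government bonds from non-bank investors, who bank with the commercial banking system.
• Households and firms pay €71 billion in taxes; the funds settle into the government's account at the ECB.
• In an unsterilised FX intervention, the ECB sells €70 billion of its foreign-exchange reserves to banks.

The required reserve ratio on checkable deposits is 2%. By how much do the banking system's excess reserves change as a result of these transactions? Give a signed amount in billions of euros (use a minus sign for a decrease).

Asset purchase (from non-banks) €19 billion: reserves +€19B, deposits +€19B.
Government account inflow €71 billion: reserves −€71B, deposits −€71B.
FX sale €70 billion: reserves −€70B, deposits 0.
Totals: Δreserves = −€122B, Δdeposits = −€52B.
Δrequired reserves = 2% × −€52B = −€1.04B.
Δexcess reserves = Δreserves − Δrequired = −€122B − (−€1.04B) = -€120.96 billion.

-€120.96 billion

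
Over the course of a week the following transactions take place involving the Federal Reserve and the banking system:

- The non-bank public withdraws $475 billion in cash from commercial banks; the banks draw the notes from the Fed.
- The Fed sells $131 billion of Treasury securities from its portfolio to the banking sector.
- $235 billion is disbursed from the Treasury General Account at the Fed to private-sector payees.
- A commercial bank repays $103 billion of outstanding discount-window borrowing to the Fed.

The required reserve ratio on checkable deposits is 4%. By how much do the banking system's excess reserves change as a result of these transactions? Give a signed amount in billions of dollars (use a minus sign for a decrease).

Currency withdrawal $475 billion: reserves −$475B, deposits −$475B.
OMO sale (to banks) $131 billion: reserves −$131B, deposits 0.
Government spending $235 billion: reserves +$235B, deposits +$235B.
Discount-window repayment $103 billion: reserves −$103B, deposits 0.
Totals: Δreserves = −$474B, Δdeposits = −$240B.
Δrequired reserves = 4% × −$240B = −$9.6B.
Δexcess reserves = Δreserves − Δrequired = −$474B − (−$9.6B) = -$464.4 billion.

-$464.4 billion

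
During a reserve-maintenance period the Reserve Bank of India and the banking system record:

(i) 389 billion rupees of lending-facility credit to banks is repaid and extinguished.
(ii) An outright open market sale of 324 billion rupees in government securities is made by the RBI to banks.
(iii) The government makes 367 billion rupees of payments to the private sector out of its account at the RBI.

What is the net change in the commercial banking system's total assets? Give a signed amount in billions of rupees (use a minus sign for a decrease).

-22 billion

RBI balance sheet:
  Assets:      Securities −324B, Loans to banks −389B
  Liabilities: Bank reserves −346B, Government deposits −367B
Commercial banking system:
  Assets:      Reserves at CB −346B, Securities +324B
  Liabilities: Checkable deposits +367B, Borrowings from CB −389B
Change in total bank assets = -22 billion.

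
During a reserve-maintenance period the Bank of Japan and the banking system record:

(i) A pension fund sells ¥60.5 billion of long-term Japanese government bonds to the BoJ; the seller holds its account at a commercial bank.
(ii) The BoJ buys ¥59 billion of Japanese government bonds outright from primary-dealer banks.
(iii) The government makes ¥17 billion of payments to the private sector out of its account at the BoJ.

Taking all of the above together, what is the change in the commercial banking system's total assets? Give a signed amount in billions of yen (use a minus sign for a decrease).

Asset purchase (from non-banks) ¥60.5 billion: bank balance sheets expand → +¥60.5B.
OMO purchase (from banks) ¥59 billion: just an asset swap on bank balance sheets → 0.
Government spending ¥17 billion: bank balance sheets expand → +¥17B.
Net: 60.5 + 0 + 17 = +¥77.5 billion.

+¥77.5 billion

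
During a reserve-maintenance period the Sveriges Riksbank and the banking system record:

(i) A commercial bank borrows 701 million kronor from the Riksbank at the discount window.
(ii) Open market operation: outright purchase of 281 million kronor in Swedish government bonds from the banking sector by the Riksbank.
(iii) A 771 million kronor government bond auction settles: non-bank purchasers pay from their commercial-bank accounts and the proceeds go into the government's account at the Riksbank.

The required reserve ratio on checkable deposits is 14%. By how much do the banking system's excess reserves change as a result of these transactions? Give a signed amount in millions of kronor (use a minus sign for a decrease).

+318.94 million

Discount-window loan 701 million kronor: reserves +701M, deposits 0.
OMO purchase (from banks) 281 million kronor: reserves +281M, deposits 0.
Government account inflow 771 million kronor: reserves −771M, deposits −771M.
Totals: Δreserves = +211M, Δdeposits = −771M.
Δrequired reserves = 14% × −771M = −107.94M.
Δexcess reserves = Δreserves − Δrequired = +211M − (−107.94M) = +318.94 million.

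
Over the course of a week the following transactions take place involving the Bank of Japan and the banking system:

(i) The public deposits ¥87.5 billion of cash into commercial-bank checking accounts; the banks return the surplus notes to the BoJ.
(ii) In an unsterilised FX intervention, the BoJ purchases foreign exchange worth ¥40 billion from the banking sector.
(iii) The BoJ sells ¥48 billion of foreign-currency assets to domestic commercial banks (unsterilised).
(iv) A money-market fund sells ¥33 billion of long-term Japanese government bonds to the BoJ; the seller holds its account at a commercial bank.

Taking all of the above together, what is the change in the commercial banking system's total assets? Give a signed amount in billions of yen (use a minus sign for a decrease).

+¥120.5 billion

Currency deposit ¥87.5 billion: bank balance sheets expand → +¥87.5B.
FX purchase ¥40 billion: just an asset swap on bank balance sheets → 0.
FX sale ¥48 billion: just an asset swap on bank balance sheets → 0.
Asset purchase (from non-banks) ¥33 billion: bank balance sheets expand → +¥33B.
Net: 87.5 + 0 + 0 + 33 = +¥120.5 billion.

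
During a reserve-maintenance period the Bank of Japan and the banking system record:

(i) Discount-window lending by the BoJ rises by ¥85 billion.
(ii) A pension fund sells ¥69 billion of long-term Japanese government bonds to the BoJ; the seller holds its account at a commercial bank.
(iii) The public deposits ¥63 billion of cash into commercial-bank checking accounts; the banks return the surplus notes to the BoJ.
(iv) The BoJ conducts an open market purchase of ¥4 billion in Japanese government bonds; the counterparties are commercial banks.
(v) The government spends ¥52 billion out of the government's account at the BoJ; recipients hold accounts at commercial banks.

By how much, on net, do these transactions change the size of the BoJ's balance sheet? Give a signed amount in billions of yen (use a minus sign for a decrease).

+¥158 billion

Discount-window loan ¥85 billion: a BoJ asset is acquired → +¥85B.
Asset purchase (from non-banks) ¥69 billion: a BoJ asset is acquired → +¥69B.
Currency deposit ¥63 billion: only the composition of liabilities changes → 0.
OMO purchase (from banks) ¥4 billion: a BoJ asset is acquired → +¥4B.
Government spending ¥52 billion: only the composition of liabilities changes → 0.
Net: 85 + 69 + 0 + 4 + 0 = +¥158 billion.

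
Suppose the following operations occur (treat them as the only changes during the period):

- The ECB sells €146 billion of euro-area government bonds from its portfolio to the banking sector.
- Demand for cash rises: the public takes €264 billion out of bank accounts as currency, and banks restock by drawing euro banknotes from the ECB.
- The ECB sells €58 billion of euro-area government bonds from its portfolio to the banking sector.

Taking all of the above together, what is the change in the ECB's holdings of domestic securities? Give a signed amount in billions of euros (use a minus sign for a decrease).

-€204 billion

OMO sale (to banks) €146 billion: securities removed from the ECB's portfolio → −€146B.
Currency withdrawal €264 billion: the ECB's securities portfolio is untouched → 0.
OMO sale (to banks) €58 billion: securities removed from the ECB's portfolio → −€58B.
Net: −146 + 0 − 58 = -€204 billion.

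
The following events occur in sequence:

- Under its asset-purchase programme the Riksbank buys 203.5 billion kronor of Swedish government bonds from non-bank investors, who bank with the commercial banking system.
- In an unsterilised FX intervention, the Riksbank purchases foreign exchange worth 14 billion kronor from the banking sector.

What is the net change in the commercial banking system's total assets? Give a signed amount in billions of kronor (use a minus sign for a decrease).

Asset purchase (from non-banks) 203.5 billion kronor: bank balance sheets expand → +203.5B.
FX purchase 14 billion kronor: just an asset swap on bank balance sheets → 0.
Net: 203.5 + 0 = +203.5 billion.

+203.5 billion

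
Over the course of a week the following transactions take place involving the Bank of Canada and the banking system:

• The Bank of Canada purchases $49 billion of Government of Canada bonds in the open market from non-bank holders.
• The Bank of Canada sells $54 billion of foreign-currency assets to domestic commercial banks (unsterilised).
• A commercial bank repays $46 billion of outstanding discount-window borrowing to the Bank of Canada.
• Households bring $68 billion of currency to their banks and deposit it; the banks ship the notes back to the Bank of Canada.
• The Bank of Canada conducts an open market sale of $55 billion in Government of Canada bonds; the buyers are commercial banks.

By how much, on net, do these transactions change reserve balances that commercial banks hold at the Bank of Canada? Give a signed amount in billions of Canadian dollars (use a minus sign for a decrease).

Asset purchase (from non-banks) $49 billion: the Bank of Canada pays by crediting reserve accounts → +$49B.
FX sale $54 billion: the buying banks pay out of their reserve balances → −$54B.
Discount-window repayment $46 billion: repayment is debited from reserves → −$46B.
Currency deposit $68 billion: returned notes are swapped for reserve credit → +$68B.
OMO sale (to banks) $55 billion: the buying banks pay out of their reserve balances → −$55B.
Net: 49 − 54 − 46 + 68 − 55 = -$38 billion.

-$38 billion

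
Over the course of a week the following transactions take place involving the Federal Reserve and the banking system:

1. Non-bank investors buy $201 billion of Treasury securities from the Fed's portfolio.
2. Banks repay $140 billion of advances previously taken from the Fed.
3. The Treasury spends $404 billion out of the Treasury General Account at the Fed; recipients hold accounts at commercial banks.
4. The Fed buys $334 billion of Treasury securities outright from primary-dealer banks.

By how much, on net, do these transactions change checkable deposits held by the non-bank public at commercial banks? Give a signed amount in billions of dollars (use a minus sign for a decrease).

Asset sale (to non-banks) $201 billion: non-bank counterparties' bank balances fall → −$201B.
Discount-window repayment $140 billion: the counterparty is a bank, so public deposits are unchanged → 0.
Government spending $404 billion: non-bank counterparties' bank balances rise → +$404B.
OMO purchase (from banks) $334 billion: the counterparty is a bank, so public deposits are unchanged → 0.
Net: −201 + 0 + 404 + 0 = +$203 billion.

+$203 billion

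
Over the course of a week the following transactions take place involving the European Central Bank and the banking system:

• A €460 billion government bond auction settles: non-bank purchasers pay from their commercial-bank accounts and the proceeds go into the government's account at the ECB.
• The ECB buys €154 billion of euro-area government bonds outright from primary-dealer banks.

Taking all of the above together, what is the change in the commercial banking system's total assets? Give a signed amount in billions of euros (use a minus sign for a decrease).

ECB balance sheet:
  Assets:      Securities +€154B
  Liabilities: Bank reserves −€306B, Government deposits +€460B
Commercial banking system:
  Assets:      Reserves at CB −€306B, Securities −€154B
  Liabilities: Checkable deposits −€460B
Change in total bank assets = -€460 billion.

-€460 billion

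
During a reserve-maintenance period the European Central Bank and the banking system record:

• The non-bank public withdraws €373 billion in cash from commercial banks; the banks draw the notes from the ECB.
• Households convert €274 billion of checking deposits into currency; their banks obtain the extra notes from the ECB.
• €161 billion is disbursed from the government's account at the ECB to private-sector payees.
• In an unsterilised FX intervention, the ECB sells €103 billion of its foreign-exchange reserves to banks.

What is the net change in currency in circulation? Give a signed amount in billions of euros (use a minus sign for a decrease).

+€647 billion

Currency withdrawal €373 billion: notes leave the central bank → +€373B.
Currency withdrawal €274 billion: notes leave the central bank → +€274B.
Government spending €161 billion: no currency enters or leaves circulation → 0.
FX sale €103 billion: no currency enters or leaves circulation → 0.
Net: 373 + 274 + 0 + 0 = +€647 billion.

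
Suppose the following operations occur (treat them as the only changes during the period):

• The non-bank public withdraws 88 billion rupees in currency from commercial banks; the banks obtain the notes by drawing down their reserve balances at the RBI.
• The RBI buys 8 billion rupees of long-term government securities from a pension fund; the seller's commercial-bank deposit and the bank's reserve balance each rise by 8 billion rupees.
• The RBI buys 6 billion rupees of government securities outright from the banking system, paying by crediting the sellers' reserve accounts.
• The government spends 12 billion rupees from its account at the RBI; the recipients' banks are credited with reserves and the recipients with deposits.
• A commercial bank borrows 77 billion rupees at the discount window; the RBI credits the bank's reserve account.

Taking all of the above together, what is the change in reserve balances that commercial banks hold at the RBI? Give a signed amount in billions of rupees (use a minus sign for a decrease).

RBI balance sheet:
  Assets:      Securities +14B, Loans to banks +77B
  Liabilities: Bank reserves +15B, Currency in circulation +88B, Government deposits −12B
So the change in reserve balances that commercial banks hold at the RBI is +15 billion.

+15 billion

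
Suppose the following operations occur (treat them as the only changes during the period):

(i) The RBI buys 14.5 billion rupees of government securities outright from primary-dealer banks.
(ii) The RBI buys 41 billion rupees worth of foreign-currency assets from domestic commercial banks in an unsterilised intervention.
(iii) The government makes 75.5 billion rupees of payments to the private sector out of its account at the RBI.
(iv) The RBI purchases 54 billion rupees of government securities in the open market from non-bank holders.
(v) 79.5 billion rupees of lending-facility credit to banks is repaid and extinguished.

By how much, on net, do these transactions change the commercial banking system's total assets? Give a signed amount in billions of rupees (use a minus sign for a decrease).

OMO purchase (from banks) 14.5 billion rupees: just an asset swap on bank balance sheets → 0.
FX purchase 41 billion rupees: just an asset swap on bank balance sheets → 0.
Government spending 75.5 billion rupees: bank balance sheets expand → +75.5B.
Asset purchase (from non-banks) 54 billion rupees: bank balance sheets expand → +54B.
Discount-window repayment 79.5 billion rupees: bank balance sheets shrink → −79.5B.
Net: 0 + 0 + 75.5 + 54 − 79.5 = +50 billion.

+50 billion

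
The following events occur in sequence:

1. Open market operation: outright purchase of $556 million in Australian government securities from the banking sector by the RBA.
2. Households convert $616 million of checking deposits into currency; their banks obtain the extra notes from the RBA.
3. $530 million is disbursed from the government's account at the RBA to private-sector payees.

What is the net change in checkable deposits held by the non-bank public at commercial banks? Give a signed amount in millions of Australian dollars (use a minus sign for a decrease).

-$86 million

OMO purchase (from banks) $556 million: the counterparty is a bank, so public deposits are unchanged → 0.
Currency withdrawal $616 million: non-bank counterparties' bank balances fall → −$616M.
Government spending $530 million: non-bank counterparties' bank balances rise → +$530M.
Net: 0 − 616 + 530 = -$86 million.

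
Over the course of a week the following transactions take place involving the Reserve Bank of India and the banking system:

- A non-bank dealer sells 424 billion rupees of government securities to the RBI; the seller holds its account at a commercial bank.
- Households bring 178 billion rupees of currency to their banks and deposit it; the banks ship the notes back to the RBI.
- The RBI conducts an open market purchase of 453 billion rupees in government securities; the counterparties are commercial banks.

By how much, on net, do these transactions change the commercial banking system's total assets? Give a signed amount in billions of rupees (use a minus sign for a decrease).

Asset purchase (from non-banks) 424 billion rupees: bank balance sheets expand → +424B.
Currency deposit 178 billion rupees: bank balance sheets expand → +178B.
OMO purchase (from banks) 453 billion rupees: just an asset swap on bank balance sheets → 0.
Net: 424 + 178 + 0 = +602 billion.

+602 billion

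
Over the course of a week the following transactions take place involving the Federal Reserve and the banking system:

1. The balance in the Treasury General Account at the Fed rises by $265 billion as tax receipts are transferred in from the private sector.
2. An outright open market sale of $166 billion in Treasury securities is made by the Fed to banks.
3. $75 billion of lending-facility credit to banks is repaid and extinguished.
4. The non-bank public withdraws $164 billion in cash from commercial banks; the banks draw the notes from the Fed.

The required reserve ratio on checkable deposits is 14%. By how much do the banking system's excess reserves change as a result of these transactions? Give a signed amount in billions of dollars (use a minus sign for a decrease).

-$609.94 billion

Government account inflow $265 billion: reserves −$265B, deposits −$265B.
OMO sale (to banks) $166 billion: reserves −$166B, deposits 0.
Discount-window repayment $75 billion: reserves −$75B, deposits 0.
Currency withdrawal $164 billion: reserves −$164B, deposits −$164B.
Totals: Δreserves = −$670B, Δdeposits = −$429B.
Δrequired reserves = 14% × −$429B = −$60.06B.
Δexcess reserves = Δreserves − Δrequired = −$670B − (−$60.06B) = -$609.94 billion.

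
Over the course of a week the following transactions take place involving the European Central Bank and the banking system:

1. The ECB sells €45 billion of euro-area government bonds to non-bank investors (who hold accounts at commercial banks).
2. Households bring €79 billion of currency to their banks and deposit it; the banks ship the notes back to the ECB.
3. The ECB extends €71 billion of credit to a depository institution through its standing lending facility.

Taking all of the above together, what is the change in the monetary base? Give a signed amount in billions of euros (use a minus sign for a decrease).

+€26 billion

Asset sale (to non-banks) €45 billion: ECB balance sheet contracts → −€45B.
Currency deposit €79 billion: just a shift between currency and reserves — both are base money → 0.
Discount-window loan €71 billion: ECB balance sheet expands → +€71B.
Net: −45 + 0 + 71 = +€26 billion.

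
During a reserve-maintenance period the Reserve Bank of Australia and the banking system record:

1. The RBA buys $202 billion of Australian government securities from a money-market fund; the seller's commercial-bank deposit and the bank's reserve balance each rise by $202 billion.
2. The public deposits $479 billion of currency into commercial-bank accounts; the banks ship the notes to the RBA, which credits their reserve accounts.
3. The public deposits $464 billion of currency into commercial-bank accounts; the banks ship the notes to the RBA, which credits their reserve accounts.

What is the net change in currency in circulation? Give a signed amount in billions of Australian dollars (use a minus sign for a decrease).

RBA balance sheet:
  Assets:      Securities +$202B
  Liabilities: Bank reserves +$1145B, Currency in circulation −$943B
Commercial banking system:
  Assets:      Reserves at CB +$1145B
  Liabilities: Checkable deposits +$1145B
So the change in currency in circulation is -$943 billion.

-$943 billion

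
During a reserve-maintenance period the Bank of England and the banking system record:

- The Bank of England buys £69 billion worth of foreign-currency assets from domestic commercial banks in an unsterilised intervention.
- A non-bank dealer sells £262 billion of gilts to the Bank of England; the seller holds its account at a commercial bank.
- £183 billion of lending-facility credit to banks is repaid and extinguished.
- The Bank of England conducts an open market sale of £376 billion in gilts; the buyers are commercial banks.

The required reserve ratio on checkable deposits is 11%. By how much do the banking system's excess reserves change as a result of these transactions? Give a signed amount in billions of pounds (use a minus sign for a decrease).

-£256.82 billion

FX purchase £69 billion: reserves +£69B, deposits 0.
Asset purchase (from non-banks) £262 billion: reserves +£262B, deposits +£262B.
Discount-window repayment £183 billion: reserves −£183B, deposits 0.
OMO sale (to banks) £376 billion: reserves −£376B, deposits 0.
Totals: Δreserves = −£228B, Δdeposits = +£262B.
Δrequired reserves = 11% × +£262B = +£28.82B.
Δexcess reserves = Δreserves − Δrequired = −£228B − (+£28.82B) = -£256.82 billion.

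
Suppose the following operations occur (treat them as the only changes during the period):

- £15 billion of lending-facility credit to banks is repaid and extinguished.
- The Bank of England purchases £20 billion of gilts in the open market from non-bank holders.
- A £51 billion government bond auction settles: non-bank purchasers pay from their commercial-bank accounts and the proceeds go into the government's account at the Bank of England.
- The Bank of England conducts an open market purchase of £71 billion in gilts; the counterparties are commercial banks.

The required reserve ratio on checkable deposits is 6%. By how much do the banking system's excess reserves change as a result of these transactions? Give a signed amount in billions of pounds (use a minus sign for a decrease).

Discount-window repayment £15 billion: reserves −£15B, deposits 0.
Asset purchase (from non-banks) £20 billion: reserves +£20B, deposits +£20B.
Government account inflow £51 billion: reserves −£51B, deposits −£51B.
OMO purchase (from banks) £71 billion: reserves +£71B, deposits 0.
Totals: Δreserves = +£25B, Δdeposits = −£31B.
Δrequired reserves = 6% × −£31B = −£1.86B.
Δexcess reserves = Δreserves − Δrequired = +£25B − (−£1.86B) = +£26.86 billion.

+£26.86 billion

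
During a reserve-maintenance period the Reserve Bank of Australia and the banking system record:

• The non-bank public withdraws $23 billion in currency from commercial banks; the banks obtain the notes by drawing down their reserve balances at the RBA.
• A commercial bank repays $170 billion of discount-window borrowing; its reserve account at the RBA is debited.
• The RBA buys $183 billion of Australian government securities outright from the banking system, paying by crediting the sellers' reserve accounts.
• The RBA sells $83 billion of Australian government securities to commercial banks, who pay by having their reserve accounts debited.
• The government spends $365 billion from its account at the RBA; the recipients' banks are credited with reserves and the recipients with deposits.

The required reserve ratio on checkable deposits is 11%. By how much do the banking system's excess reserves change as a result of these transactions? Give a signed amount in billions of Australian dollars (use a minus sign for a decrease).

Currency withdrawal $23 billion: reserves −$23B, deposits −$23B.
Discount-window repayment $170 billion: reserves −$170B, deposits 0.
OMO purchase (from banks) $183 billion: reserves +$183B, deposits 0.
OMO sale (to banks) $83 billion: reserves −$83B, deposits 0.
Government spending $365 billion: reserves +$365B, deposits +$365B.
Totals: Δreserves = +$272B, Δdeposits = +$342B.
Δrequired reserves = 11% × +$342B = +$37.62B.
Δexcess reserves = Δreserves − Δrequired = +$272B − (+$37.62B) = +$234.38 billion.

+$234.38 billion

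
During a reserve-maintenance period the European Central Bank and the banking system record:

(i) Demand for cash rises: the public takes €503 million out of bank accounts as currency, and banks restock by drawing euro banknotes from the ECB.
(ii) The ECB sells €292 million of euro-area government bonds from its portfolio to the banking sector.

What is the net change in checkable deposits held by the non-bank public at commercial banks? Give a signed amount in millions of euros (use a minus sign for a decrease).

-€503 million

ECB balance sheet:
  Assets:      Securities −€292M
  Liabilities: Bank reserves −€795M, Currency in circulation +€503M
Commercial banking system:
  Assets:      Reserves at CB −€795M, Securities +€292M
  Liabilities: Checkable deposits −€503M
So the change in checkable deposits held by the non-bank public at commercial banks is -€503 million.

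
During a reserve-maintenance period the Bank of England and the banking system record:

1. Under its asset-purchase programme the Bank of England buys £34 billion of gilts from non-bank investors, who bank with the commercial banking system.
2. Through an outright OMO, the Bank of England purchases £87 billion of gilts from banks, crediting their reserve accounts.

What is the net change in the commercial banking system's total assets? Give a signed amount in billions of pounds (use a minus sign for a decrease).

+£34 billion

Asset purchase (from non-banks) £34 billion: bank balance sheets expand → +£34B.
OMO purchase (from banks) £87 billion: just an asset swap on bank balance sheets → 0.
Net: 34 + 0 = +£34 billion.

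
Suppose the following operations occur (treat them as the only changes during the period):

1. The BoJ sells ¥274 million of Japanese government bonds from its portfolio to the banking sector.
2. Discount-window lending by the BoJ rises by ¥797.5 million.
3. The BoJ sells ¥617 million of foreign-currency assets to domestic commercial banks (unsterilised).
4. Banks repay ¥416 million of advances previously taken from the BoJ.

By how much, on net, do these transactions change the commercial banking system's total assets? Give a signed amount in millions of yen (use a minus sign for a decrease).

+¥381.5 million

OMO sale (to banks) ¥274 million: just an asset swap on bank balance sheets → 0.
Discount-window loan ¥797.5 million: bank balance sheets expand → +¥797.5M.
FX sale ¥617 million: just an asset swap on bank balance sheets → 0.
Discount-window repayment ¥416 million: bank balance sheets shrink → −¥416M.
Net: 0 + 797.5 + 0 − 416 = +¥381.5 million.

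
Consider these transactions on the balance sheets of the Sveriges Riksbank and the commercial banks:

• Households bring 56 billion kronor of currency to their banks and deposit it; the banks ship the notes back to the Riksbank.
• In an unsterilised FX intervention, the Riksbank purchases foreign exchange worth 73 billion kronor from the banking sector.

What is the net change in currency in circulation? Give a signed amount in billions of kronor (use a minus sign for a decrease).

-56 billion

Riksbank balance sheet:
  Assets:      Foreign assets +73B
  Liabilities: Bank reserves +129B, Currency in circulation −56B
Commercial banking system:
  Assets:      Reserves at CB +129B, Foreign assets −73B
  Liabilities: Checkable deposits +56B
So the change in currency in circulation is -56 billion.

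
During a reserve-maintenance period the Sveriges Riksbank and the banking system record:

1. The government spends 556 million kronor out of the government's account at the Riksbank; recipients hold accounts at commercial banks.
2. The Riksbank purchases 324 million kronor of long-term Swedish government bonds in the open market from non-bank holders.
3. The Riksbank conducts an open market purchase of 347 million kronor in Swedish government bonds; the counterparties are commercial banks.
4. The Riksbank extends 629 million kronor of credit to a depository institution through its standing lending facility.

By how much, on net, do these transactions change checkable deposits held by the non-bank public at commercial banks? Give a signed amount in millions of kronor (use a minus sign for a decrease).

+880 million

Riksbank balance sheet:
  Assets:      Securities +671M, Loans to banks +629M
  Liabilities: Bank reserves +1856M, Government deposits −556M
Commercial banking system:
  Assets:      Reserves at CB +1856M, Securities −347M
  Liabilities: Checkable deposits +880M, Borrowings from CB +629M
So the change in checkable deposits held by the non-bank public at commercial banks is +880 million.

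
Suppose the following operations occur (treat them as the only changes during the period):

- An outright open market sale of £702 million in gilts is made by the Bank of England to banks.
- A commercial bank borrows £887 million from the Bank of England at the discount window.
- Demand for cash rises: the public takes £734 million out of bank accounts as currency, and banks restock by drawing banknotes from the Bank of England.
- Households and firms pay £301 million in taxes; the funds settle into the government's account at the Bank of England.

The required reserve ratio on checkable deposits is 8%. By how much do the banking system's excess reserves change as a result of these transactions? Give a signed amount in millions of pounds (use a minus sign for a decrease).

OMO sale (to banks) £702 million: reserves −£702M, deposits 0.
Discount-window loan £887 million: reserves +£887M, deposits 0.
Currency withdrawal £734 million: reserves −£734M, deposits −£734M.
Government account inflow £301 million: reserves −£301M, deposits −£301M.
Totals: Δreserves = −£850M, Δdeposits = −£1035M.
Δrequired reserves = 8% × −£1035M = −£82.8M.
Δexcess reserves = Δreserves − Δrequired = −£850M − (−£82.8M) = -£767.2 million.

-£767.2 million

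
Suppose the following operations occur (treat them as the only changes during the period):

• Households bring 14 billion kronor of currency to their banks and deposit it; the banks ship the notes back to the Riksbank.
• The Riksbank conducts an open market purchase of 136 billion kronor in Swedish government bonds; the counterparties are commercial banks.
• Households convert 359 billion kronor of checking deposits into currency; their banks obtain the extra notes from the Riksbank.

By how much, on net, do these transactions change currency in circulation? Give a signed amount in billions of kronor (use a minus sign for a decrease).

+345 billion

Riksbank balance sheet:
  Assets:      Securities +136B
  Liabilities: Bank reserves −209B, Currency in circulation +345B
So the change in currency in circulation is +345 billion.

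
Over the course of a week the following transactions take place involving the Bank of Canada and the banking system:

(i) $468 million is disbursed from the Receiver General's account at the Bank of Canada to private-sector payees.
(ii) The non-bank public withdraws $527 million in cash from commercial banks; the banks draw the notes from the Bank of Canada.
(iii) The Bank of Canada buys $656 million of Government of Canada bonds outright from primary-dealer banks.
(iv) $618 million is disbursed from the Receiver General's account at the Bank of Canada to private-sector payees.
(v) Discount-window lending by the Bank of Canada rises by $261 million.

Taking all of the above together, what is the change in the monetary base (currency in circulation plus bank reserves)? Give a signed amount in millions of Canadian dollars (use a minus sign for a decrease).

+$2003 million

Government spending $468 million: a non-base liability converts back to reserves → +$468M.
Currency withdrawal $527 million: just a shift between currency and reserves — both are base money → 0.
OMO purchase (from banks) $656 million: Bank of Canada balance sheet expands → +$656M.
Government spending $618 million: a non-base liability converts back to reserves → +$618M.
Discount-window loan $261 million: Bank of Canada balance sheet expands → +$261M.
Net: 468 + 0 + 656 + 618 + 261 = +$2003 million.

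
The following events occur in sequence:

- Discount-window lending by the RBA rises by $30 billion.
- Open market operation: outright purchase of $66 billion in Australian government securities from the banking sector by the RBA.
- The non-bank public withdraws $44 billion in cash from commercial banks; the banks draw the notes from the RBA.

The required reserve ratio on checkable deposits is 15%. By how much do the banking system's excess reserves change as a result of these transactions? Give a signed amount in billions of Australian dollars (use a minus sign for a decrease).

Discount-window loan $30 billion: reserves +$30B, deposits 0.
OMO purchase (from banks) $66 billion: reserves +$66B, deposits 0.
Currency withdrawal $44 billion: reserves −$44B, deposits −$44B.
Totals: Δreserves = +$52B, Δdeposits = −$44B.
Δrequired reserves = 15% × −$44B = −$6.6B.
Δexcess reserves = Δreserves − Δrequired = +$52B − (−$6.6B) = +$58.6 billion.

+$58.6 billion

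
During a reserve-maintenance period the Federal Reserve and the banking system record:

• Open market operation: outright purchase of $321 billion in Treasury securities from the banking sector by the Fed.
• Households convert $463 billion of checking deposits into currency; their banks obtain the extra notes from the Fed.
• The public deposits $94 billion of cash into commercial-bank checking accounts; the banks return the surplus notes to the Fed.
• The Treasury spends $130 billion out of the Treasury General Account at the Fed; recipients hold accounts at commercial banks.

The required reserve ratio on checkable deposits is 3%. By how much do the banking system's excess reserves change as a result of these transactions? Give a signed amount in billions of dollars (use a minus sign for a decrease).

+$89.17 billion

OMO purchase (from banks) $321 billion: reserves +$321B, deposits 0.
Currency withdrawal $463 billion: reserves −$463B, deposits −$463B.
Currency deposit $94 billion: reserves +$94B, deposits +$94B.
Government spending $130 billion: reserves +$130B, deposits +$130B.
Totals: Δreserves = +$82B, Δdeposits = −$239B.
Δrequired reserves = 3% × −$239B = −$7.17B.
Δexcess reserves = Δreserves − Δrequired = +$82B − (−$7.17B) = +$89.17 billion.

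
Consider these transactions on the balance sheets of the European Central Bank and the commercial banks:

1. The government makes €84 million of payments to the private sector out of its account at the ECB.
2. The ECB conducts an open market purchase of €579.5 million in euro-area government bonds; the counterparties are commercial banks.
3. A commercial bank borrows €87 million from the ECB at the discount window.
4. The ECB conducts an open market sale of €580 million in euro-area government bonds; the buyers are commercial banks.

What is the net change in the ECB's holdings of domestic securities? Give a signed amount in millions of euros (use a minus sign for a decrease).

Government spending €84 million: the ECB's securities portfolio is untouched → 0.
OMO purchase (from banks) €579.5 million: securities added to the ECB's portfolio → +€579.5M.
Discount-window loan €87 million: the ECB's securities portfolio is untouched → 0.
OMO sale (to banks) €580 million: securities removed from the ECB's portfolio → −€580M.
Net: 0 + 579.5 + 0 − 580 = -€0.5 million.

-€0.5 million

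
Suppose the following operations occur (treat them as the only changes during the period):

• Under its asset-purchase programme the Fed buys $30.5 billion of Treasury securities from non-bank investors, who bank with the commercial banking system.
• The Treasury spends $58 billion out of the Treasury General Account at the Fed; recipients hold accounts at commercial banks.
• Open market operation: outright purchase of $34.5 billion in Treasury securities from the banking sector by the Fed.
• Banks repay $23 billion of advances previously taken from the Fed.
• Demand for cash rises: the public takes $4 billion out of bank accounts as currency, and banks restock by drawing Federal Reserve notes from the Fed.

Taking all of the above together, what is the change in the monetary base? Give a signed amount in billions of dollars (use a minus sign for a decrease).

Asset purchase (from non-banks) $30.5 billion: Fed balance sheet expands → +$30.5B.
Government spending $58 billion: a non-base liability converts back to reserves → +$58B.
OMO purchase (from banks) $34.5 billion: Fed balance sheet expands → +$34.5B.
Discount-window repayment $23 billion: Fed balance sheet contracts → −$23B.
Currency withdrawal $4 billion: just a shift between currency and reserves — both are base money → 0.
Net: 30.5 + 58 + 34.5 − 23 + 0 = +$100 billion.

+$100 billion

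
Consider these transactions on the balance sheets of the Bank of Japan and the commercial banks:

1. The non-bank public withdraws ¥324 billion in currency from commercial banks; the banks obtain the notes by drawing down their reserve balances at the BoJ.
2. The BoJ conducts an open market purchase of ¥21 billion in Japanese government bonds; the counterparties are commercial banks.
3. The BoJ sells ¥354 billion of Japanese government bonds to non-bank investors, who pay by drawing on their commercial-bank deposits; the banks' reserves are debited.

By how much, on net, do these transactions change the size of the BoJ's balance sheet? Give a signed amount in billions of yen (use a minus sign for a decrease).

-¥333 billion

BoJ balance sheet:
  Assets:      Securities −¥333B
  Liabilities: Bank reserves −¥657B, Currency in circulation +¥324B
Commercial banking system:
  Assets:      Reserves at CB −¥657B, Securities −¥21B
  Liabilities: Checkable deposits −¥678B
Change in total BoJ assets = -¥333 billion.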